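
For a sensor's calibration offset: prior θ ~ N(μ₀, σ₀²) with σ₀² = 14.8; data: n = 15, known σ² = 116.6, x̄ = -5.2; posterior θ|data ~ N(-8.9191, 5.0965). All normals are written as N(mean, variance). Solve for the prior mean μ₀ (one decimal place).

With known observation variance, the Normal–Normal posterior has precision τ_n = τ₀ + n/σ² and mean μ_n = (τ₀μ₀ + (n/σ²)x̄)/τ_n.
Here τ₀ = 1/14.8 = 0.067568 and τ_data = 15/116.6 = 0.128645, so τ_n = 0.196213.
Rearranging for μ₀: μ₀ = (μ_n·τ_n − τ_data·x̄)/τ₀ = (-8.9191·0.196213 − 0.128645·-5.2) / 0.067568 = -1.081089/0.067568 ≈ -16.0.

μ₀ = -16.0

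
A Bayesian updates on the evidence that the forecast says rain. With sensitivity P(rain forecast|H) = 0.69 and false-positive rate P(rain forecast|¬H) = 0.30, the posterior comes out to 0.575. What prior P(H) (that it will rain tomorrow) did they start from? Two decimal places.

P(H) = 0.37

Bayes' rule in odds form gives O(H|E) = O(H)·[P(E|H)/P(E|¬H)], hence O(H) = O(H|E)/LR.
Posterior odds = 0.575/(1−0.575) = 1.3529. LR = 0.69/0.30 = 2.3000.
Prior odds = 1.3529/2.3000 = 0.5882, so P(H) = 0.5882/(1+0.5882) ≈ 0.37.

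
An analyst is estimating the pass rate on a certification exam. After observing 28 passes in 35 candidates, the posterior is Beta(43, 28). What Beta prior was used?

Beta(15, 21)

A Beta(α, β) prior with s successes and f failures in binomial data gives a Beta(α+s, β+f) posterior.
So α = 43 − 28 = 15 and β = 28 − 7 = 21.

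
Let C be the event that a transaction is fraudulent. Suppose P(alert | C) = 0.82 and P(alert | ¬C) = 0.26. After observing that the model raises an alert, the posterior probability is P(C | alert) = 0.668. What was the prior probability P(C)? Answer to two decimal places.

P(C) = 0.39

In odds form, posterior odds = prior odds × likelihood ratio, so prior odds = posterior odds ÷ LR.
Posterior odds = 0.668/(1−0.668) = 2.0120. LR = 0.82/0.26 = 3.1538.
Prior odds = 2.0120/3.1538 = 0.6380, so P(C) = 0.6380/(1+0.6380) ≈ 0.39.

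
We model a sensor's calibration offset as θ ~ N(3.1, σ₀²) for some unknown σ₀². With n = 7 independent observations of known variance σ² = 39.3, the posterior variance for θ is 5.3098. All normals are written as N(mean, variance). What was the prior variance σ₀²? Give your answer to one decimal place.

For the Normal–Normal model with known σ², precisions add: τ_n = τ₀ + n/σ².
So 1/σ₀² = 1/5.3098 − 7/39.3 = 0.188331 − 0.178117 = 0.010214.
Hence σ₀² = 1/0.010214 ≈ 97.9.

σ₀² = 97.9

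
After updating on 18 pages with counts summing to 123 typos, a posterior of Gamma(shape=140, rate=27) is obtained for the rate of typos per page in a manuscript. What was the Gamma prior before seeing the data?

Gamma(shape=17, rate=9)

Gamma–Poisson conjugacy: posterior shape = α + Σxᵢ, posterior rate = β + n.
So α = 140 − 123 = 17 and β = 27 − 18 = 9.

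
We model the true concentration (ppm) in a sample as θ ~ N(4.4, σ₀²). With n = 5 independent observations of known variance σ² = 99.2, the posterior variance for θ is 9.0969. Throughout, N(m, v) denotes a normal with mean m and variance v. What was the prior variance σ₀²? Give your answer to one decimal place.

Posterior precision equals prior precision plus data precision: 1/σ_n² = 1/σ₀² + n/σ².
So 1/σ₀² = 1/9.0969 − 5/99.2 = 0.109928 − 0.050403 = 0.059525.
Hence σ₀² = 1/0.059525 ≈ 16.8.

σ₀² = 16.8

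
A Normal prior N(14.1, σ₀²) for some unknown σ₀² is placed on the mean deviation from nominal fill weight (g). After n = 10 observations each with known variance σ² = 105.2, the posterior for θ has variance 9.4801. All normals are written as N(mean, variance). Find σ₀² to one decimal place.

σ₀² = 95.9

For the Normal–Normal model with known σ², precisions add: τ_n = τ₀ + n/σ².
So 1/σ₀² = 1/9.4801 − 10/105.2 = 0.105484 − 0.095057 = 0.010427.
Hence σ₀² = 1/0.010427 ≈ 95.9.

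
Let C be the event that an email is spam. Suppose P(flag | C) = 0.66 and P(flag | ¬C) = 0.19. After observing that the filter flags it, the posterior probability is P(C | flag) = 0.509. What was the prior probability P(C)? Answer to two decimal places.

Bayes' rule in odds form gives O(C|E) = O(C)·[P(E|C)/P(E|¬C)], hence O(C) = O(C|E)/LR.
Posterior odds = 0.509/(1−0.509) = 1.0367. LR = 0.66/0.19 = 3.4737.
Prior odds = 1.0367/3.4737 = 0.2984, so P(C) = 0.2984/(1+0.2984) ≈ 0.23.

P(C) = 0.23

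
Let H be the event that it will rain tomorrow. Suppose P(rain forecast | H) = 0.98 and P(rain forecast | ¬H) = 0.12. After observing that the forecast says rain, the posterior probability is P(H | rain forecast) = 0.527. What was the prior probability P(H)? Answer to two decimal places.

In odds form, posterior odds = prior odds × likelihood ratio, so prior odds = posterior odds ÷ LR.
Posterior odds = 0.527/(1−0.527) = 1.1142. LR = 0.98/0.12 = 8.1667.
Prior odds = 1.1142/8.1667 = 0.1364, so P(H) = 0.1364/(1+0.1364) ≈ 0.12.

P(H) = 0.12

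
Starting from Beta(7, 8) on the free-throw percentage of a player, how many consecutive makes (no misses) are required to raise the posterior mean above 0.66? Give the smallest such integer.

k = 9

After k makes and 0 misses the posterior is Beta(7+k, 8), with mean (7+k)/(7+8+k).
Set (7+k)/(15+k) > 0.66 and solve: k > (0.66·15 − 7)/(1 − 0.66) = 8.529.
The smallest integer exceeding 8.529 is 9.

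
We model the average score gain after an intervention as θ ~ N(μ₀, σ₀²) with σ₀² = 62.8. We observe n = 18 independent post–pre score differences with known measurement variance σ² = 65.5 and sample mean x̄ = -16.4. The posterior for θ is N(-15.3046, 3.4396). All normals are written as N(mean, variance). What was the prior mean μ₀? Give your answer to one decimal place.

The posterior mean is a precision-weighted average: μ_n = (τ₀μ₀ + τ_data·x̄)/(τ₀+τ_data), with τ₀=1/σ₀² and τ_data=n/σ².
Here τ₀ = 1/62.8 = 0.015924 and τ_data = 18/65.5 = 0.274809, so τ_n = 0.290733.
Rearranging for μ₀: μ₀ = (μ_n·τ_n − τ_data·x̄)/τ₀ = (-15.3046·0.290733 − 0.274809·-16.4) / 0.015924 = 0.057315/0.015924 ≈ 3.6.

μ₀ = 3.6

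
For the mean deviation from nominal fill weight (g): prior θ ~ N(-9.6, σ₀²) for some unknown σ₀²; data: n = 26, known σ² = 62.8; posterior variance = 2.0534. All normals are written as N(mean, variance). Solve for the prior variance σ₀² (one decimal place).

For the Normal–Normal model with known σ², precisions add: τ_n = τ₀ + n/σ².
So 1/σ₀² = 1/2.0534 − 26/62.8 = 0.486997 − 0.414013 = 0.072984.
Hence σ₀² = 1/0.072984 ≈ 13.7.

σ₀² = 13.7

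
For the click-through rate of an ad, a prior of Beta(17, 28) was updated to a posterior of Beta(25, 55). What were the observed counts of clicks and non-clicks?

8 clicks and 27 non-clicks

Under Beta–binomial conjugacy the posterior parameters are (a+s, b+f).
Match parameters: s=25−17=8, f=55−28=27.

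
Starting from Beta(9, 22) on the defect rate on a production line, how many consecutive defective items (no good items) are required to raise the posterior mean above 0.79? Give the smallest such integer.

After k defective items and 0 good items the posterior is Beta(9+k, 22), with mean (9+k)/(9+22+k).
Set (9+k)/(31+k) > 0.79 and solve: k > (0.79·31 − 9)/(1 − 0.79) = 73.762.
The smallest integer exceeding 73.762 is 74, and checking k=74: (83)/(105) = 0.7905 > 0.79.

k = 74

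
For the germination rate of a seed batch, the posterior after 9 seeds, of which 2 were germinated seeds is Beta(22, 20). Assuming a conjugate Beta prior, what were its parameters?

Beta(20, 13)

Under Beta–binomial conjugacy the posterior parameters are (α+s, β+f).
Subtract the data counts: 22−2=20, 20−7=13.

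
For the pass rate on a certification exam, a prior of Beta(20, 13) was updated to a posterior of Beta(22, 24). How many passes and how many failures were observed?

2 passes and 11 failures

Beta is conjugate to the binomial likelihood: posterior = Beta(α+s, β+f).
Match parameters: s=22−20=2, f=24−13=11.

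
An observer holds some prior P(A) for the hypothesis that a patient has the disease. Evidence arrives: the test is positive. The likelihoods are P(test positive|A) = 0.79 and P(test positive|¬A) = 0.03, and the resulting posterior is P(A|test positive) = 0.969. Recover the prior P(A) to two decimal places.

Bayes' rule in odds form gives O(A|E) = O(A)·[P(E|A)/P(E|¬A)], hence O(A) = O(A|E)/LR.
Posterior odds = 0.969/(1−0.969) = 31.2581. LR = 0.79/0.03 = 26.3333.
Prior odds = 31.2581/26.3333 = 1.1870, so P(A) = 1.1870/(1+1.1870) ≈ 0.54.

P(A) = 0.54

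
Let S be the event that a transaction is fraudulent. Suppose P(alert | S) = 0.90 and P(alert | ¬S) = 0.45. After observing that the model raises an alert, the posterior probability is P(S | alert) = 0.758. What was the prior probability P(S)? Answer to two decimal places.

P(S) = 0.61

In odds form, posterior odds = prior odds × likelihood ratio, so prior odds = posterior odds ÷ LR.
Posterior odds = 0.758/(1−0.758) = 3.1322. LR = 0.90/0.45 = 2.0000.
Prior odds = 3.1322/2.0000 = 1.5661, so P(S) = 1.5661/(1+1.5661) ≈ 0.61.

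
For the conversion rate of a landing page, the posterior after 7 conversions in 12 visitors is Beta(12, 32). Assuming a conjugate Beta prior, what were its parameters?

Beta(5, 27)

Beta is conjugate to the binomial likelihood: posterior = Beta(α+s, β+f).
Subtract the data counts: 12−7=5, 32−5=27.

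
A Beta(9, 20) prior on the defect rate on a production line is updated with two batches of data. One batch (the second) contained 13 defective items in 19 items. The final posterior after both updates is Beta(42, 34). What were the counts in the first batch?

Sequential conjugate updates are equivalent to a single update on the pooled data, so total successes = posterior α − prior α and total failures = posterior β − prior β.
Total across both batches: 42−9=33 defective items, 34−20=14 good items.
Subtract the second batch: 33−13=20 defective items and 14−6=8 good items.

20 defective items and 8 good items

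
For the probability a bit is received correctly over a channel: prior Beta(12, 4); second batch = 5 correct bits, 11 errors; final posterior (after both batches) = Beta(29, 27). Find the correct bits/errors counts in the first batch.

Sequential conjugate updates are equivalent to a single update on the pooled data, so total successes = posterior α − prior α and total failures = posterior β − prior β.
Total across both batches: 29−12=17 correct bits, 27−4=23 errors.
Subtract the second batch: 17−5=12 correct bits and 23−11=12 errors.

12 correct bits and 12 errors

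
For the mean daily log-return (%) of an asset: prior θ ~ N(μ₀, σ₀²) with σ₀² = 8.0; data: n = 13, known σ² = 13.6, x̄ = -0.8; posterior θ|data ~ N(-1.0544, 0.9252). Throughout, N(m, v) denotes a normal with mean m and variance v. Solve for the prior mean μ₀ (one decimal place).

With known observation variance, the Normal–Normal posterior has precision τ_n = τ₀ + n/σ² and mean μ_n = (τ₀μ₀ + (n/σ²)x̄)/τ_n.
Here τ₀ = 1/8.0 = 0.125000 and τ_data = 13/13.6 = 0.955882, so τ_n = 1.080882.
Rearranging for μ₀: μ₀ = (μ_n·τ_n − τ_data·x̄)/τ₀ = (-1.0544·1.080882 − 0.955882·-0.8) / 0.125000 = -0.374976/0.125000 ≈ -3.0.

μ₀ = -3.0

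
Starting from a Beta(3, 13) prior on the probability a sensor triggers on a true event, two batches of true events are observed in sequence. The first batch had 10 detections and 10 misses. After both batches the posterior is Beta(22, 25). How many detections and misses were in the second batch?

9 detections and 2 misses

Sequential conjugate updates are equivalent to a single update on the pooled data, so total successes = posterior α − prior α and total failures = posterior β − prior β.
Total across both batches: 22−3=19 detections, 25−13=12 misses.
Subtract the first batch: 19−10=9 detections and 12−10=2 misses.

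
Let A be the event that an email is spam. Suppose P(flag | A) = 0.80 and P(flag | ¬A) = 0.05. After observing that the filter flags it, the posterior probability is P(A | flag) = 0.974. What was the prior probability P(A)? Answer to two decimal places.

P(A) = 0.70

Bayes' rule in odds form gives O(A|E) = O(A)·[P(E|A)/P(E|¬A)], hence O(A) = O(A|E)/LR.
Posterior odds = 0.974/(1−0.974) = 37.4615. LR = 0.80/0.05 = 16.0000.
Prior odds = 37.4615/16.0000 = 2.3413, so P(A) = 2.3413/(1+2.3413) ≈ 0.70.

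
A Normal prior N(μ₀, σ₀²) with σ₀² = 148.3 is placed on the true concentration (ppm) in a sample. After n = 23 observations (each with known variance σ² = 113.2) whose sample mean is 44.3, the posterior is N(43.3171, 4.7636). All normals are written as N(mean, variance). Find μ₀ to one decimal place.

With known observation variance, the Normal–Normal posterior has precision τ_n = τ₀ + n/σ² and mean μ_n = (τ₀μ₀ + (n/σ²)x̄)/τ_n.
Here τ₀ = 1/148.3 = 0.006743 and τ_data = 23/113.2 = 0.203180, so τ_n = 0.209923.
Rearranging for μ₀: μ₀ = (μ_n·τ_n − τ_data·x̄)/τ₀ = (43.3171·0.209923 − 0.203180·44.3) / 0.006743 = 0.092382/0.006743 ≈ 13.7.

μ₀ = 13.7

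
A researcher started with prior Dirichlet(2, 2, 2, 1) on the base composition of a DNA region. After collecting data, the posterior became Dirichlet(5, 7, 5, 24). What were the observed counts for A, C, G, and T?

For a Dirichlet(α) prior with multinomial counts c, the posterior is Dirichlet(α + c) componentwise.
Counts are posterior − prior componentwise: 5−2=3, 7−2=5, 5−2=3, 24−1=23.

counts (3, 5, 3, 23)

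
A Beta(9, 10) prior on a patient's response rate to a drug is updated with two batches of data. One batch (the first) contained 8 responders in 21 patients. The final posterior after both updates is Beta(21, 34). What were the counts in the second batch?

Because Beta–binomial updating is additive in the counts, the combined data contributed (α_post−α_prior, β_post−β_prior) successes and failures.
Total across both batches: 21−9=12 responders, 34−10=24 non-responders.
Subtract the first batch: 12−8=4 responders and 24−13=11 non-responders.

4 responders and 11 non-responders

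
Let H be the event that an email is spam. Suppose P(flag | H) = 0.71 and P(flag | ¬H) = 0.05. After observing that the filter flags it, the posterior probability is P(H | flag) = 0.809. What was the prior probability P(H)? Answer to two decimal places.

In odds form, posterior odds = prior odds × likelihood ratio, so prior odds = posterior odds ÷ LR.
Posterior odds = 0.809/(1−0.809) = 4.2356. LR = 0.71/0.05 = 14.2000.
Prior odds = 4.2356/14.2000 = 0.2983, so P(H) = 0.2983/(1+0.2983) ≈ 0.23.

P(H) = 0.23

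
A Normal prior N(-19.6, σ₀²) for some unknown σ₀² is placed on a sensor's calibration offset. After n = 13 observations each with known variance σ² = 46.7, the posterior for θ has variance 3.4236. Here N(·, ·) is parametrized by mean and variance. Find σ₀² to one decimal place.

σ₀² = 72.9

For the Normal–Normal model with known σ², precisions add: τ_n = τ₀ + n/σ².
So 1/σ₀² = 1/3.4236 − 13/46.7 = 0.292090 − 0.278373 = 0.013717.
Hence σ₀² = 1/0.013717 ≈ 72.9.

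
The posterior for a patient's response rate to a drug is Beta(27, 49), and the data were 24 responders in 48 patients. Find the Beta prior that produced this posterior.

Beta(3, 25)

Beta is conjugate to the binomial likelihood: posterior = Beta(α+s, β+f).
Subtract the data counts: 27−24=3, 49−24=25.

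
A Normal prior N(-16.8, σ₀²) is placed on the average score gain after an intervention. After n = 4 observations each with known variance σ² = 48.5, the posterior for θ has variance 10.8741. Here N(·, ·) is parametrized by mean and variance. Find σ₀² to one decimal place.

Posterior precision equals prior precision plus data precision: 1/σ_n² = 1/σ₀² + n/σ².
So 1/σ₀² = 1/10.8741 − 4/48.5 = 0.091962 − 0.082474 = 0.009488.
Hence σ₀² = 1/0.009488 ≈ 105.4.

σ₀² = 105.4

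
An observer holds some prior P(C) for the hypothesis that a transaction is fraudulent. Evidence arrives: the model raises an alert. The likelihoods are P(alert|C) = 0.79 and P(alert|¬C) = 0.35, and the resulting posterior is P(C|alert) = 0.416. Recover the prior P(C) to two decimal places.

P(C) = 0.24

Bayes' rule in odds form gives O(C|E) = O(C)·[P(E|C)/P(E|¬C)], hence O(C) = O(C|E)/LR.
Posterior odds = 0.416/(1−0.416) = 0.7123. LR = 0.79/0.35 = 2.2571.
Prior odds = 0.7123/2.2571 = 0.3156, so P(C) = 0.3156/(1+0.3156) ≈ 0.24.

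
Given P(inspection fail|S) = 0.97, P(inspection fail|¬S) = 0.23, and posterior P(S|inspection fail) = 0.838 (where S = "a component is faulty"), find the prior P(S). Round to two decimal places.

P(S) = 0.55

In odds form, posterior odds = prior odds × likelihood ratio, so prior odds = posterior odds ÷ LR.
Posterior odds = 0.838/(1−0.838) = 5.1728. LR = 0.97/0.23 = 4.2174.
Prior odds = 5.1728/4.2174 = 1.2265, so P(S) = 1.2265/(1+1.2265) ≈ 0.55.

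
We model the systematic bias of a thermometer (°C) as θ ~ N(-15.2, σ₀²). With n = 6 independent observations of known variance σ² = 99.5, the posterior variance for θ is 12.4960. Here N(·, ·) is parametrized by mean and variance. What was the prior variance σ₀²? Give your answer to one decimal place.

σ₀² = 50.7

For the Normal–Normal model with known σ², precisions add: τ_n = τ₀ + n/σ².
So 1/σ₀² = 1/12.4960 − 6/99.5 = 0.080026 − 0.060302 = 0.019724.
Hence σ₀² = 1/0.019724 ≈ 50.7.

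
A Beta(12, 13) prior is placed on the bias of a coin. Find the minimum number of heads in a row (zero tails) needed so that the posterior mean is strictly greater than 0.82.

k = 48

After k heads and 0 tails the posterior is Beta(12+k, 13), with mean (12+k)/(12+13+k).
Set (12+k)/(25+k) > 0.82 and solve: k > (0.82·25 − 12)/(1 − 0.82) = 47.222.
The smallest integer exceeding 47.222 is 48.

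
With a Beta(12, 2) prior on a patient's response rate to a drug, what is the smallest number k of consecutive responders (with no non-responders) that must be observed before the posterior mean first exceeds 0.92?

k = 12

After k responders and 0 non-responders the posterior is Beta(12+k, 2), with mean (12+k)/(12+2+k).
Set (12+k)/(14+k) > 0.92 and solve: k > (0.92·14 − 12)/(1 − 0.92) = 11.000.
The smallest integer exceeding 11.000 is 12, and checking k=12: (24)/(26) = 0.9231 > 0.92.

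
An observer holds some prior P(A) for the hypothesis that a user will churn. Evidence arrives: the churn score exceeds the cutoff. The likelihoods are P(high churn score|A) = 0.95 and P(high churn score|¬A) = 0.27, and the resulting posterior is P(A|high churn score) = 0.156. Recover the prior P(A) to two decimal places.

P(A) = 0.05

Bayes' rule in odds form gives O(A|E) = O(A)·[P(E|A)/P(E|¬A)], hence O(A) = O(A|E)/LR.
Posterior odds = 0.156/(1−0.156) = 0.1848. LR = 0.95/0.27 = 3.5185.
Prior odds = 0.1848/3.5185 = 0.0525, so P(A) = 0.0525/(1+0.0525) ≈ 0.05.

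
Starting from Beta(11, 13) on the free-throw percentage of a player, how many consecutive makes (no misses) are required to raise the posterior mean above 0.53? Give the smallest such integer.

After k makes and 0 misses the posterior is Beta(11+k, 13), with mean (11+k)/(11+13+k).
Set (11+k)/(24+k) > 0.53 and solve: k > (0.53·24 − 11)/(1 − 0.53) = 3.660.
The smallest integer exceeding 3.660 is 4.

k = 4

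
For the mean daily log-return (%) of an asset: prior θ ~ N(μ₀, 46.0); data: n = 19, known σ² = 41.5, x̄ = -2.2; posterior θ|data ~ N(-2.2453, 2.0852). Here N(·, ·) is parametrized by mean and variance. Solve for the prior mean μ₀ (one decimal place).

With known observation variance, the Normal–Normal posterior has precision τ_n = τ₀ + n/σ² and mean μ_n = (τ₀μ₀ + (n/σ²)x̄)/τ_n.
Here τ₀ = 1/46.0 = 0.021739 and τ_data = 19/41.5 = 0.457831, so τ_n = 0.479570.
Rearranging for μ₀: μ₀ = (μ_n·τ_n − τ_data·x̄)/τ₀ = (-2.2453·0.479570 − 0.457831·-2.2) / 0.021739 = -0.069550/0.021739 ≈ -3.2.

μ₀ = -3.2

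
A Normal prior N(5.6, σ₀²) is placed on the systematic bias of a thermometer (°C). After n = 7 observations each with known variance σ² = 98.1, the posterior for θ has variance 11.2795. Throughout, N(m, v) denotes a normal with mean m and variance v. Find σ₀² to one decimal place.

σ₀² = 57.8

For the Normal–Normal model with known σ², precisions add: τ_n = τ₀ + n/σ².
So 1/σ₀² = 1/11.2795 − 7/98.1 = 0.088656 − 0.071356 = 0.017300.
Hence σ₀² = 1/0.017300 ≈ 57.8.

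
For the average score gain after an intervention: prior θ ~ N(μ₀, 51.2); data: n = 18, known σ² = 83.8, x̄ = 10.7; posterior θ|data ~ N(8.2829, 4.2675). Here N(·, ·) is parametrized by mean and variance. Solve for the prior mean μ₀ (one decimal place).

μ₀ = -18.3

With known observation variance, the Normal–Normal posterior has precision τ_n = τ₀ + n/σ² and mean μ_n = (τ₀μ₀ + (n/σ²)x̄)/τ_n.
Here τ₀ = 1/51.2 = 0.019531 and τ_data = 18/83.8 = 0.214797, so τ_n = 0.234328.
Rearranging for μ₀: μ₀ = (μ_n·τ_n − τ_data·x̄)/τ₀ = (8.2829·0.234328 − 0.214797·10.7) / 0.019531 = -0.357413/0.019531 ≈ -18.3.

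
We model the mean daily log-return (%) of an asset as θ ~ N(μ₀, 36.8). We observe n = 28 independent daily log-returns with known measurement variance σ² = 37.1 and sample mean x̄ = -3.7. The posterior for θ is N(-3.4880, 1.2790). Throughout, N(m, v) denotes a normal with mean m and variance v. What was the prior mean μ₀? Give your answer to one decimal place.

The posterior mean is a precision-weighted average: μ_n = (τ₀μ₀ + τ_data·x̄)/(τ₀+τ_data), with τ₀=1/σ₀² and τ_data=n/σ².
Here τ₀ = 1/36.8 = 0.027174 and τ_data = 28/37.1 = 0.754717, so τ_n = 0.781891.
Rearranging for μ₀: μ₀ = (μ_n·τ_n − τ_data·x̄)/τ₀ = (-3.4880·0.781891 − 0.754717·-3.7) / 0.027174 = 0.065217/0.027174 ≈ 2.4.

μ₀ = 2.4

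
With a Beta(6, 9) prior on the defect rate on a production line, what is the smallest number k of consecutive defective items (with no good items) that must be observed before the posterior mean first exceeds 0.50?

k = 4

After k defective items and 0 good items the posterior is Beta(6+k, 9), with mean (6+k)/(6+9+k).
Set (6+k)/(15+k) > 0.50 and solve: k > (0.50·15 − 6)/(1 − 0.50) = 3.000.
The smallest integer exceeding 3.000 is 4.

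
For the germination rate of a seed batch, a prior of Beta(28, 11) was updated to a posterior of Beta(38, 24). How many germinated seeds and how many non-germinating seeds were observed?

10 germinated seeds and 13 non-germinating seeds

Under Beta–binomial conjugacy the posterior parameters are (a+s, b+f).
Match parameters: s=38−28=10, f=24−11=13.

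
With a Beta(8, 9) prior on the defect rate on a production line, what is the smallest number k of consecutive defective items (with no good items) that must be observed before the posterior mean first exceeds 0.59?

After k defective items and 0 good items the posterior is Beta(8+k, 9), with mean (8+k)/(8+9+k).
Set (8+k)/(17+k) > 0.59 and solve: k > (0.59·17 − 8)/(1 − 0.59) = 4.951.
The smallest integer exceeding 4.951 is 5.

k = 5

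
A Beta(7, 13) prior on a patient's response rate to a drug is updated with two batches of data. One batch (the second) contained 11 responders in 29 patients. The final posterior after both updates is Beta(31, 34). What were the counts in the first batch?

Because Beta–binomial updating is additive in the counts, the combined data contributed (α_post−α_prior, β_post−β_prior) successes and failures.
Total across both batches: 31−7=24 responders, 34−13=21 non-responders.
Subtract the second batch: 24−11=13 responders and 21−18=3 non-responders.

13 responders and 3 non-responders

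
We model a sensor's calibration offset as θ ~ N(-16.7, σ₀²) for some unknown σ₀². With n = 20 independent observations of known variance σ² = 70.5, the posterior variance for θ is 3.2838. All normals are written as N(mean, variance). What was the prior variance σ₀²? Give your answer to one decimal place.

For the Normal–Normal model with known σ², precisions add: τ_n = τ₀ + n/σ².
So 1/σ₀² = 1/3.2838 − 20/70.5 = 0.304525 − 0.283688 = 0.020837.
Hence σ₀² = 1/0.020837 ≈ 48.0.

σ₀² = 48.0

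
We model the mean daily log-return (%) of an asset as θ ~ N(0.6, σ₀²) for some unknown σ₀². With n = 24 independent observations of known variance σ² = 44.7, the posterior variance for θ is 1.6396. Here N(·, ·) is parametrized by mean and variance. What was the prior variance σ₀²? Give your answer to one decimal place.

For the Normal–Normal model with known σ², precisions add: τ_n = τ₀ + n/σ².
So 1/σ₀² = 1/1.6396 − 24/44.7 = 0.609905 − 0.536913 = 0.072992.
Hence σ₀² = 1/0.072992 ≈ 13.7.

σ₀² = 13.7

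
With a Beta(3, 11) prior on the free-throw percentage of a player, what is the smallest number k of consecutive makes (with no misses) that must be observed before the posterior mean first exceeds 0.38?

k = 4

After k makes and 0 misses the posterior is Beta(3+k, 11), with mean (3+k)/(3+11+k).
Set (3+k)/(14+k) > 0.38 and solve: k > (0.38·14 − 3)/(1 − 0.38) = 3.742.
The smallest integer exceeding 3.742 is 4, and checking k=4: (7)/(18) = 0.3889 > 0.38.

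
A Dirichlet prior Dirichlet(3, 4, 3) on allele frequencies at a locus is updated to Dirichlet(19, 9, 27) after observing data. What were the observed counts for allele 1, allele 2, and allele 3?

For a Dirichlet(α) prior with multinomial counts c, the posterior is Dirichlet(α + c) componentwise.
Counts are posterior − prior componentwise: 19−3=16, 9−4=5, 27−3=24.

counts (16, 5, 24)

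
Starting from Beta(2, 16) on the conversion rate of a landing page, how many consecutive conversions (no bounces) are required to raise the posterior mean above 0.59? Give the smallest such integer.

k = 22

After k conversions and 0 bounces the posterior is Beta(2+k, 16), with mean (2+k)/(2+16+k).
Set (2+k)/(18+k) > 0.59 and solve: k > (0.59·18 − 2)/(1 − 0.59) = 21.024.
The smallest integer exceeding 21.024 is 22, and checking k=22: (24)/(40) = 0.6000 > 0.59.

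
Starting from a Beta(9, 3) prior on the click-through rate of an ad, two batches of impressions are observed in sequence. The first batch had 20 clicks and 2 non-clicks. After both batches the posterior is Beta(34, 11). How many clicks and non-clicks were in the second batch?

5 clicks and 6 non-clicks

Because Beta–binomial updating is additive in the counts, the combined data contributed (α_post−α_prior, β_post−β_prior) successes and failures.
Total across both batches: 34−9=25 clicks, 11−3=8 non-clicks.
Subtract the first batch: 25−20=5 clicks and 8−2=6 non-clicks.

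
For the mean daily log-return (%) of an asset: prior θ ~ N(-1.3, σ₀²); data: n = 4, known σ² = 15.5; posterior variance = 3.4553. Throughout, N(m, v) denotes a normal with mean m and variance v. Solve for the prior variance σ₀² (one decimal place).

σ₀² = 31.9

For the Normal–Normal model with known σ², precisions add: τ_n = τ₀ + n/σ².
So 1/σ₀² = 1/3.4553 − 4/15.5 = 0.289410 − 0.258065 = 0.031345.
Hence σ₀² = 1/0.031345 ≈ 31.9.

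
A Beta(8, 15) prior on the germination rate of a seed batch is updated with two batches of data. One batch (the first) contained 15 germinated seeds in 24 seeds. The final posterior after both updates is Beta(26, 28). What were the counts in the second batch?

Because Beta–binomial updating is additive in the counts, the combined data contributed (α_post−α_prior, β_post−β_prior) successes and failures.
Total across both batches: 26−8=18 germinated seeds, 28−15=13 non-germinating seeds.
Subtract the first batch: 18−15=3 germinated seeds and 13−9=4 non-germinating seeds.

3 germinated seeds and 4 non-germinating seeds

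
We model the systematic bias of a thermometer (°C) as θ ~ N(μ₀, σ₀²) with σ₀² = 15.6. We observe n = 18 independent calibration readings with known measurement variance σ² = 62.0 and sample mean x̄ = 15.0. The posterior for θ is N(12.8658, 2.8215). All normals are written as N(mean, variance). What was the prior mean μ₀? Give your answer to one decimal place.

μ₀ = 3.2

The posterior mean is a precision-weighted average: μ_n = (τ₀μ₀ + τ_data·x̄)/(τ₀+τ_data), with τ₀=1/σ₀² and τ_data=n/σ².
Here τ₀ = 1/15.6 = 0.064103 and τ_data = 18/62.0 = 0.290323, so τ_n = 0.354426.
Rearranging for μ₀: μ₀ = (μ_n·τ_n − τ_data·x̄)/τ₀ = (12.8658·0.354426 − 0.290323·15.0) / 0.064103 = 0.205129/0.064103 ≈ 3.2.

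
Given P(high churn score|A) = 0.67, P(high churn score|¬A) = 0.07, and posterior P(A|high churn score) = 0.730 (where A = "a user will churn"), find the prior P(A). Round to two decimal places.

Bayes' rule in odds form gives O(A|E) = O(A)·[P(E|A)/P(E|¬A)], hence O(A) = O(A|E)/LR.
Posterior odds = 0.730/(1−0.730) = 2.7037. LR = 0.67/0.07 = 9.5714.
Prior odds = 2.7037/9.5714 = 0.2825, so P(A) = 0.2825/(1+0.2825) ≈ 0.22.

P(A) = 0.22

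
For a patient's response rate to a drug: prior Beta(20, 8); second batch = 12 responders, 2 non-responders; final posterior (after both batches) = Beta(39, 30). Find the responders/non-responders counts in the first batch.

Because Beta–binomial updating is additive in the counts, the combined data contributed (α_post−α_prior, β_post−β_prior) successes and failures.
Total across both batches: 39−20=19 responders, 30−8=22 non-responders.
Subtract the second batch: 19−12=7 responders and 22−2=20 non-responders.

7 responders and 20 non-responders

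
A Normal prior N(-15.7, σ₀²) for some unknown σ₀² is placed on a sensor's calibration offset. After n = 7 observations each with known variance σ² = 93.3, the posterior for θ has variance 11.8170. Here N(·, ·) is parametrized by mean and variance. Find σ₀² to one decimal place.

σ₀² = 104.2

For the Normal–Normal model with known σ², precisions add: τ_n = τ₀ + n/σ².
So 1/σ₀² = 1/11.8170 − 7/93.3 = 0.084624 − 0.075027 = 0.009597.
Hence σ₀² = 1/0.009597 ≈ 104.2.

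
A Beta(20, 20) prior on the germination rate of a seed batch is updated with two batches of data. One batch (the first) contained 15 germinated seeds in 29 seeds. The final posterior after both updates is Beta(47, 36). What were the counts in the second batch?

12 germinated seeds and 2 non-germinating seeds

Sequential conjugate updates are equivalent to a single update on the pooled data, so total successes = posterior α − prior α and total failures = posterior β − prior β.
Total across both batches: 47−20=27 germinated seeds, 36−20=16 non-germinating seeds.
Subtract the first batch: 27−15=12 germinated seeds and 16−14=2 non-germinating seeds.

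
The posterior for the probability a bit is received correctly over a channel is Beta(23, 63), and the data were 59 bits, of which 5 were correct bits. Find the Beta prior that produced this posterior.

Beta is conjugate to the binomial likelihood: posterior = Beta(a+s, b+f).
So a = 23 − 5 = 18 and b = 63 − 54 = 9.

Beta(18, 9)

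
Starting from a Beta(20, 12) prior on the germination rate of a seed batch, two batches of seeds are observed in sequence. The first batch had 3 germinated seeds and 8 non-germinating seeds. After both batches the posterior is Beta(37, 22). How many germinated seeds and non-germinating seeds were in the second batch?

14 germinated seeds and 2 non-germinating seeds

Because Beta–binomial updating is additive in the counts, the combined data contributed (α_post−α_prior, β_post−β_prior) successes and failures.
Total across both batches: 37−20=17 germinated seeds, 22−12=10 non-germinating seeds.
Subtract the first batch: 17−3=14 germinated seeds and 10−8=2 non-germinating seeds.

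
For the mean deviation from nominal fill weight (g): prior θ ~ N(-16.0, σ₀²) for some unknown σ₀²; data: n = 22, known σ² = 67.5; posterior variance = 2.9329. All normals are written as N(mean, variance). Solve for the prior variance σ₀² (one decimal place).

σ₀² = 66.5

For the Normal–Normal model with known σ², precisions add: τ_n = τ₀ + n/σ².
So 1/σ₀² = 1/2.9329 − 22/67.5 = 0.340959 − 0.325926 = 0.015033.
Hence σ₀² = 1/0.015033 ≈ 66.5.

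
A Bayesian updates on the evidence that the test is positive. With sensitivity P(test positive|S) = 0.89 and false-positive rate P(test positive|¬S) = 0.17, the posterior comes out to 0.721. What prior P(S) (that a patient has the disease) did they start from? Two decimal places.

Bayes' rule in odds form gives O(S|E) = O(S)·[P(E|S)/P(E|¬S)], hence O(S) = O(S|E)/LR.
Posterior odds = 0.721/(1−0.721) = 2.5842. LR = 0.89/0.17 = 5.2353.
Prior odds = 2.5842/5.2353 = 0.4936, so P(S) = 0.4936/(1+0.4936) ≈ 0.33.

P(S) = 0.33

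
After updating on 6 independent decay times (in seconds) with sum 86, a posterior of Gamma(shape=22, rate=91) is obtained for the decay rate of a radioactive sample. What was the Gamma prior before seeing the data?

Gamma(shape=16, rate=5)

Gamma–exponential conjugacy: posterior shape = α + n, posterior rate = β + Σtᵢ.
So α = 22 − 6 = 16 and β = 91 − 86 = 5.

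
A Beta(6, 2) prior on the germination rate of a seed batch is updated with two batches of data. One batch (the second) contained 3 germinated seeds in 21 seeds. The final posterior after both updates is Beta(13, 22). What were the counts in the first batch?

Sequential conjugate updates are equivalent to a single update on the pooled data, so total successes = posterior α − prior α and total failures = posterior β − prior β.
Total across both batches: 13−6=7 germinated seeds, 22−2=20 non-germinating seeds.
Subtract the second batch: 7−3=4 germinated seeds and 20−18=2 non-germinating seeds.

4 germinated seeds and 2 non-germinating seeds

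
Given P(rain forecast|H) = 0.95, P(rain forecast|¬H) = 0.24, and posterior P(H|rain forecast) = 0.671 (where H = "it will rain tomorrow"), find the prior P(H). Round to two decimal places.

P(H) = 0.34

Bayes' rule in odds form gives O(H|E) = O(H)·[P(E|H)/P(E|¬H)], hence O(H) = O(H|E)/LR.
Posterior odds = 0.671/(1−0.671) = 2.0395. LR = 0.95/0.24 = 3.9583.
Prior odds = 2.0395/3.9583 = 0.5152, so P(H) = 0.5152/(1+0.5152) ≈ 0.34.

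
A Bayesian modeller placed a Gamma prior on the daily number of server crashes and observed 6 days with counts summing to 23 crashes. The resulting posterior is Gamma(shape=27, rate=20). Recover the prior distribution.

Gamma–Poisson conjugacy: posterior shape = α + Σxᵢ, posterior rate = β + n.
So α = 27 − 23 = 4 and β = 20 − 6 = 14.

Gamma(shape=4, rate=14)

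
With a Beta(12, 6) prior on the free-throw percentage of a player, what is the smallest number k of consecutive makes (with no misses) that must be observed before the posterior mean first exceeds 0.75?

k = 7

After k makes and 0 misses the posterior is Beta(12+k, 6), with mean (12+k)/(12+6+k).
Set (12+k)/(18+k) > 0.75 and solve: k > (0.75·18 − 12)/(1 − 0.75) = 6.000.
The smallest integer exceeding 6.000 is 7.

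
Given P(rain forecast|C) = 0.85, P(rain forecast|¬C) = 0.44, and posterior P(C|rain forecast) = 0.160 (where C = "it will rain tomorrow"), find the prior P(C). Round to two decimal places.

P(C) = 0.09

In odds form, posterior odds = prior odds × likelihood ratio, so prior odds = posterior odds ÷ LR.
Posterior odds = 0.160/(1−0.160) = 0.1905. LR = 0.85/0.44 = 1.9318.
Prior odds = 0.1905/1.9318 = 0.0986, so P(C) = 0.0986/(1+0.0986) ≈ 0.09.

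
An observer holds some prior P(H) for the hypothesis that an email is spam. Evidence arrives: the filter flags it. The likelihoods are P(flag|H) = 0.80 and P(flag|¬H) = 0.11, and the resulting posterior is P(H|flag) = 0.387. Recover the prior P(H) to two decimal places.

Bayes' rule in odds form gives O(H|E) = O(H)·[P(E|H)/P(E|¬H)], hence O(H) = O(H|E)/LR.
Posterior odds = 0.387/(1−0.387) = 0.6313. LR = 0.80/0.11 = 7.2727.
Prior odds = 0.6313/7.2727 = 0.0868, so P(H) = 0.0868/(1+0.0868) ≈ 0.08.

P(H) = 0.08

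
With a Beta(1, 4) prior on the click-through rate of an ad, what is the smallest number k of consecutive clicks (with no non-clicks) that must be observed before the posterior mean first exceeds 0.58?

k = 5

After k clicks and 0 non-clicks the posterior is Beta(1+k, 4), with mean (1+k)/(1+4+k).
Set (1+k)/(5+k) > 0.58 and solve: k > (0.58·5 − 1)/(1 − 0.58) = 4.524.
The smallest integer exceeding 4.524 is 5.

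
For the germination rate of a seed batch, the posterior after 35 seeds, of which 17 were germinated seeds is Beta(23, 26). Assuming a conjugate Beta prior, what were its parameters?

Beta(6, 8)

A Beta(α, β) prior with s successes and f failures in binomial data gives a Beta(α+s, β+f) posterior.
So α = 23 − 17 = 6 and β = 26 − 18 = 8.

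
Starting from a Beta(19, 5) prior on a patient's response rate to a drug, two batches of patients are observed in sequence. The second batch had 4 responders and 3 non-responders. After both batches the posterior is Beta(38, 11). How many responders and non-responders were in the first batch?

Sequential conjugate updates are equivalent to a single update on the pooled data, so total successes = posterior α − prior α and total failures = posterior β − prior β.
Total across both batches: 38−19=19 responders, 11−5=6 non-responders.
Subtract the second batch: 19−4=15 responders and 6−3=3 non-responders.

15 responders and 3 non-responders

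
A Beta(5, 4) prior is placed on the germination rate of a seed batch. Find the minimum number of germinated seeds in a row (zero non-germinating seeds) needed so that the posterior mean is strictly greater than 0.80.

k = 12

After k germinated seeds and 0 non-germinating seeds the posterior is Beta(5+k, 4), with mean (5+k)/(5+4+k).
Set (5+k)/(9+k) > 0.80 and solve: k > (0.80·9 − 5)/(1 − 0.80) = 11.000.
The smallest integer exceeding 11.000 is 12.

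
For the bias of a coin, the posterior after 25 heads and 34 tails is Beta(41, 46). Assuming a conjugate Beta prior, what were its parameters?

Beta(16, 12)

Under Beta–binomial conjugacy the posterior parameters are (α+s, β+f).
So α = 41 − 25 = 16 and β = 46 − 34 = 12.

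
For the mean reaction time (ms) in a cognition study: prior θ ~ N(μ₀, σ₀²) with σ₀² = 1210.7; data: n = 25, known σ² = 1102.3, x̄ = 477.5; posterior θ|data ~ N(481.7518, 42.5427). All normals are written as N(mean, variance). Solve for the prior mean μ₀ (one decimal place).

μ₀ = 598.5

With known observation variance, the Normal–Normal posterior has precision τ_n = τ₀ + n/σ² and mean μ_n = (τ₀μ₀ + (n/σ²)x̄)/τ_n.
Here τ₀ = 1/1210.7 = 0.000826 and τ_data = 25/1102.3 = 0.022680, so τ_n = 0.023506.
Rearranging for μ₀: μ₀ = (μ_n·τ_n − τ_data·x̄)/τ₀ = (481.7518·0.023506 − 0.022680·477.5) / 0.000826 = 0.494358/0.000826 ≈ 598.5.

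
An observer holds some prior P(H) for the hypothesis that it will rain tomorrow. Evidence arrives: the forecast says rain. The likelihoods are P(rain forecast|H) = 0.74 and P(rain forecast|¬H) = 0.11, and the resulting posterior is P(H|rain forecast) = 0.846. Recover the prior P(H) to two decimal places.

P(H) = 0.45

In odds form, posterior odds = prior odds × likelihood ratio, so prior odds = posterior odds ÷ LR.
Posterior odds = 0.846/(1−0.846) = 5.4935. LR = 0.74/0.11 = 6.7273.
Prior odds = 5.4935/6.7273 = 0.8166, so P(H) = 0.8166/(1+0.8166) ≈ 0.45.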